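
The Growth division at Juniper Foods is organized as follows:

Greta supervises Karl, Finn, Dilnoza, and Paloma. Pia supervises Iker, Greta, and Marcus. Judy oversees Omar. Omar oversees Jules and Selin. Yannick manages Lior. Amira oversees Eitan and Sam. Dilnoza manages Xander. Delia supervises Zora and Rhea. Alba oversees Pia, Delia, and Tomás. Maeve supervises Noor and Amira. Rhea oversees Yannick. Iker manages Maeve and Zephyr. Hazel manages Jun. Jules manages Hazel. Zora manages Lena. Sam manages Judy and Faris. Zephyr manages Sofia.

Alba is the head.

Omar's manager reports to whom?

Sam

Omar reports to Judy, and Judy reports to Sam. So Omar's skip-level manager is Sam.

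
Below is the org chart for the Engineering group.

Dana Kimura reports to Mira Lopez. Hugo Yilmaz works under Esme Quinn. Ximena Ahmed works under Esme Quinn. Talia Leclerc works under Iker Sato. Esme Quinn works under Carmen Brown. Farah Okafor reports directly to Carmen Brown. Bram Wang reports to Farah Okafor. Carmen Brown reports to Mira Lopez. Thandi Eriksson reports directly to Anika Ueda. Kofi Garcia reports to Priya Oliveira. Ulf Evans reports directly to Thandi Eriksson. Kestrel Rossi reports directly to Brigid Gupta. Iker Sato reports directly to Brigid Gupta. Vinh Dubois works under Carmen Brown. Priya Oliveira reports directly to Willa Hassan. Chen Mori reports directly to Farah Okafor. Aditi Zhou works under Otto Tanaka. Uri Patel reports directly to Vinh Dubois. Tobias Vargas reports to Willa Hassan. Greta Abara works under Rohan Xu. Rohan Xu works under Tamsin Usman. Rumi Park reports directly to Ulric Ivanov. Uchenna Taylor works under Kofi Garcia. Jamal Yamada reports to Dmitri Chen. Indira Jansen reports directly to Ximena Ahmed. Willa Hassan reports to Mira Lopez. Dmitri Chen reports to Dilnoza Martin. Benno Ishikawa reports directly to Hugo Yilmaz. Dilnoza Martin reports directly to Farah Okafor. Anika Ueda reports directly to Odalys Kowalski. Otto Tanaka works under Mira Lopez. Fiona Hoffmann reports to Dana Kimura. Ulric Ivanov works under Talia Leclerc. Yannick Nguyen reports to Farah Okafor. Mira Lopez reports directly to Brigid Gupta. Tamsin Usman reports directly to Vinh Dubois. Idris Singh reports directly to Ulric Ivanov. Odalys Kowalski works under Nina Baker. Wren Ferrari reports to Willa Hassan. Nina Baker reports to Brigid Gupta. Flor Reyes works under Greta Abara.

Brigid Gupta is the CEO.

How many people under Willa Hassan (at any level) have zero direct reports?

The people in Willa Hassan's organization with no one reporting to them are Tobias Vargas, Wren Ferrari, Uchenna Taylor. That is 3.

3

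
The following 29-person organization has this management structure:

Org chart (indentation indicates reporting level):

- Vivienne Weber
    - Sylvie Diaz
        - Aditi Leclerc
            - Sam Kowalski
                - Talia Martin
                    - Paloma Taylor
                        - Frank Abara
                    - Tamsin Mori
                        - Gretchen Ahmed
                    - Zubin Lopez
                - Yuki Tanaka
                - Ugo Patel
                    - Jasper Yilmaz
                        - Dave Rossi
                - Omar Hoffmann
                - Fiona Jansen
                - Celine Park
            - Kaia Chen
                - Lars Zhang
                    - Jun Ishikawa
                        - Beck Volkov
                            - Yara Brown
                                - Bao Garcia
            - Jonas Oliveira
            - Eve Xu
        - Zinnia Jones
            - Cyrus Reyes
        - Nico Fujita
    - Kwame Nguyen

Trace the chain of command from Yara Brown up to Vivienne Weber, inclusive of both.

Yara Brown -> Beck Volkov -> Jun Ishikawa -> Lars Zhang -> Kaia Chen -> Aditi Leclerc -> Sylvie Diaz -> Vivienne Weber

Yara Brown reports to Beck Volkov. Beck Volkov reports to Jun Ishikawa. Jun Ishikawa reports to Lars Zhang. Lars Zhang reports to Kaia Chen. Kaia Chen reports to Aditi Leclerc. Aditi Leclerc reports to Sylvie Diaz. Sylvie Diaz reports to Vivienne Weber. Vivienne Weber is at the top.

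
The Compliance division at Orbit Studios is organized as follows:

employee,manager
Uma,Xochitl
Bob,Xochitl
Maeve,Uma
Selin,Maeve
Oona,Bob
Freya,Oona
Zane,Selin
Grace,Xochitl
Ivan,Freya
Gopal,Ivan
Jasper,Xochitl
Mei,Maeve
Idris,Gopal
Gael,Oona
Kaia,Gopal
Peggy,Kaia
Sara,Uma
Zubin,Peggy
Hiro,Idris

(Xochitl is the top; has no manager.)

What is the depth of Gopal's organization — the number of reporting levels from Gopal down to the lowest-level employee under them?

3

The longest chain under Gopal runs Gopal → Kaia → Peggy → Zubin, which is 3 levels below Gopal.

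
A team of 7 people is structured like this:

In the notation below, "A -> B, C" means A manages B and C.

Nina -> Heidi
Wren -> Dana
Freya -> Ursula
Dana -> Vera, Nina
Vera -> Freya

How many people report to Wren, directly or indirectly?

6

Wren directly manages Dana. Under Dana: Nina, Heidi, Vera, Freya, Ursula (5). That's 6 in total.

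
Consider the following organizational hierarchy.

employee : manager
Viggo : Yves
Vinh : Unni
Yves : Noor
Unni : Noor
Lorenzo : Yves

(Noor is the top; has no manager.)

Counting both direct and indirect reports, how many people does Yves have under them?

2

Yves directly manages Viggo, Lorenzo. Viggo has no reports. Lorenzo has no reports. So Yves's organization is 2 direct reports plus everyone under them: 1 + 1 = 2.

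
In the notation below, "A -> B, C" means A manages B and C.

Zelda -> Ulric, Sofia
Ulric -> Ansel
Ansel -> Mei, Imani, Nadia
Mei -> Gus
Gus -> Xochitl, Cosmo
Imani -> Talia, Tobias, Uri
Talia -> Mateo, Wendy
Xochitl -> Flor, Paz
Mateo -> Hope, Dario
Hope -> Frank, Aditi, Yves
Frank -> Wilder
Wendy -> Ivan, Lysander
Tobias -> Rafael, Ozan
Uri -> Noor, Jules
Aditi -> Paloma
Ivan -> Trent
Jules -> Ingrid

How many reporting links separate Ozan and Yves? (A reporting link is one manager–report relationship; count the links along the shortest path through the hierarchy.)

Ozan is 2 levels below Imani, and Yves is 4 levels below Imani (their lowest common manager). The shortest path runs up from Ozan to Imani and back down to Yves: 2 + 4 = 6 links.

6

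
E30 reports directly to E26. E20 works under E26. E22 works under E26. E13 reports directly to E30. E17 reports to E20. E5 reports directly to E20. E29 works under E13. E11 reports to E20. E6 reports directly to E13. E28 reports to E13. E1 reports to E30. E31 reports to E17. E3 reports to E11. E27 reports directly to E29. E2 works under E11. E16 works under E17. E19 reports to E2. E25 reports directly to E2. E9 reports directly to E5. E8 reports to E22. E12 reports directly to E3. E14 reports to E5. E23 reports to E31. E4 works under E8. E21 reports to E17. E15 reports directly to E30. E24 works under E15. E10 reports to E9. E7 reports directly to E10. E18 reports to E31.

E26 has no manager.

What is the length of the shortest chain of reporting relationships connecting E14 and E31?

E14 is 2 levels below E20, and E31 is 2 levels below E20 (their lowest common manager). The shortest path runs up from E14 to E20 and back down to E31: 2 + 2 = 4 links.

4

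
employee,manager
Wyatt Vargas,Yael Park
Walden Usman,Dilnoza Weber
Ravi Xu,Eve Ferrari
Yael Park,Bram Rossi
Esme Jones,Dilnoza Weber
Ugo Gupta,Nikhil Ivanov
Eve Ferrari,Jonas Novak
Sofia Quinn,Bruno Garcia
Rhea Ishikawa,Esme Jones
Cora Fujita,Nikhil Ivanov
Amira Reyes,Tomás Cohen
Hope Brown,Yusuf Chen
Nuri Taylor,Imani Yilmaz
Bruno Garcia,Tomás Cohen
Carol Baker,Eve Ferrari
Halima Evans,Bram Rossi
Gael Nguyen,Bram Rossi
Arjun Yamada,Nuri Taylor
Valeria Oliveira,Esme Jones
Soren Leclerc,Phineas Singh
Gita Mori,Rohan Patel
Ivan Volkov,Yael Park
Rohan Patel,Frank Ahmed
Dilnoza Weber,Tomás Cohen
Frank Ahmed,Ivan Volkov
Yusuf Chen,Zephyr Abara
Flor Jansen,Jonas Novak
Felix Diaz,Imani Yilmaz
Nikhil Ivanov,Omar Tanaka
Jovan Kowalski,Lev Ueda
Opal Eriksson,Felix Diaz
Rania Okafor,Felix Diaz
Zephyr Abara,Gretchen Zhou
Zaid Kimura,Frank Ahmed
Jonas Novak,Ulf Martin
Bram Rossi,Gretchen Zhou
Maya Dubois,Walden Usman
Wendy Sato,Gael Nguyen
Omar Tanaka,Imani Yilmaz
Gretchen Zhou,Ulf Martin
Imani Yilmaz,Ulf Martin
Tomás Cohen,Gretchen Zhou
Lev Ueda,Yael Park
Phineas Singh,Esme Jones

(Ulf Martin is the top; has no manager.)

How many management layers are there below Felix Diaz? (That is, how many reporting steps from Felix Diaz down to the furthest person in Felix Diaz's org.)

The longest chain under Felix Diaz runs Felix Diaz → Opal Eriksson, which is 1 level below Felix Diaz.

1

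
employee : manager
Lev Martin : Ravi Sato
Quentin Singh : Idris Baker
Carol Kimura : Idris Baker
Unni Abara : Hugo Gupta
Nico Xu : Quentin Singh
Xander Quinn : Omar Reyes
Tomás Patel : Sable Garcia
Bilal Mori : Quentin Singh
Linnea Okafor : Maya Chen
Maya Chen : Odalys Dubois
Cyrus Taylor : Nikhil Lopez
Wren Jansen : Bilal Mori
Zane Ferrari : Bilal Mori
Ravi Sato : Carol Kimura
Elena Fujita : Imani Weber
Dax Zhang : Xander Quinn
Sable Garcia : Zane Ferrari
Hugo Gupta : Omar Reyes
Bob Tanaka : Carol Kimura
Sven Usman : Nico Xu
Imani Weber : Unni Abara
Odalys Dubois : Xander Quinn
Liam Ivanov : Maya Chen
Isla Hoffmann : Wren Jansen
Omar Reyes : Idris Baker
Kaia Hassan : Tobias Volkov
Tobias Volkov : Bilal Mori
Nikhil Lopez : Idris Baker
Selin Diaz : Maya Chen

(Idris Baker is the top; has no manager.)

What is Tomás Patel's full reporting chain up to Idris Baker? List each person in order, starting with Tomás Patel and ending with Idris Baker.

Tomás Patel -> Sable Garcia -> Zane Ferrari -> Bilal Mori -> Quentin Singh -> Idris Baker

Tomás Patel reports to Sable Garcia. Sable Garcia reports to Zane Ferrari. Zane Ferrari reports to Bilal Mori. Bilal Mori reports to Quentin Singh. Quentin Singh reports to Idris Baker. Idris Baker is at the top.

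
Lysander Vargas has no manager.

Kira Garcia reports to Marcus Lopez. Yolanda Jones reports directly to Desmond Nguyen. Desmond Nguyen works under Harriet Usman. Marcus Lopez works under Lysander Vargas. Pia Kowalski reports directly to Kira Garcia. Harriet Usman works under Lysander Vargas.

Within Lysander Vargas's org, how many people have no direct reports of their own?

The people in Lysander Vargas's organization with no one reporting to them are Pia Kowalski, Yolanda Jones. That is 2.

2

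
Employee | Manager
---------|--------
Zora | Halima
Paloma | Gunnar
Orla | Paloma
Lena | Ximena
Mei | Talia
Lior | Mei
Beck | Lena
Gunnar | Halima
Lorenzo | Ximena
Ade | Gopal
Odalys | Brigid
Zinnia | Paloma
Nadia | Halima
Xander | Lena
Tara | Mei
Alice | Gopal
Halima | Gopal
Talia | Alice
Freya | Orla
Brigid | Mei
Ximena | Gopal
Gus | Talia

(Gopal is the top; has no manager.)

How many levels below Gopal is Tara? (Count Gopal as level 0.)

4

Chain from Tara up to Gopal: Tara → Mei → Talia → Alice → Gopal. That is 4 steps up, so Tara is 4 levels below Gopal.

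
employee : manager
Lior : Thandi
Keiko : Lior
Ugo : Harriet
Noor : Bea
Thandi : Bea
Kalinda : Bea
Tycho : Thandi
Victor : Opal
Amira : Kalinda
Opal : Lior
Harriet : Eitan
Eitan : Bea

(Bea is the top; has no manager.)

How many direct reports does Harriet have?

1

Harriet directly manages Ugo. That is 1 direct report.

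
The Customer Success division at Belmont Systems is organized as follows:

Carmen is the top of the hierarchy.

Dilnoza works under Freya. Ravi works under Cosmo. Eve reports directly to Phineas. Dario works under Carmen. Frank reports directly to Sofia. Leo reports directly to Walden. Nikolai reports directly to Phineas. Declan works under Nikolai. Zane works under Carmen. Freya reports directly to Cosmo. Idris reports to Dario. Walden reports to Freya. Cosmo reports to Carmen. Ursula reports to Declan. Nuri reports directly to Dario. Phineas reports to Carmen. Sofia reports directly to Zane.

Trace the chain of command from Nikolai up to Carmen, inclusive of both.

Nikolai reports to Phineas. Phineas reports to Carmen. Carmen is at the top.

Nikolai -> Phineas -> Carmen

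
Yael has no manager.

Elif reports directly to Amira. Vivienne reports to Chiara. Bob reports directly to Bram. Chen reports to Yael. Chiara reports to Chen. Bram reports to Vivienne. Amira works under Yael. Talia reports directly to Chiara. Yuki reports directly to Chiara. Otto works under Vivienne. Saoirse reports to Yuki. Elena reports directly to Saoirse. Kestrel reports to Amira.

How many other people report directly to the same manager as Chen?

Chen reports to Yael. Yael's other direct reports are Amira — 1 peer.

1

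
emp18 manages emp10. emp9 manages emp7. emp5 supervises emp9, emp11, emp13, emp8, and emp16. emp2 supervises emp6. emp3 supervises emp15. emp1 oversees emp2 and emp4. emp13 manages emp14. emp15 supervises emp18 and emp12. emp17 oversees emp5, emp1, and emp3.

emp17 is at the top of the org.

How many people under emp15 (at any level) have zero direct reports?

The people in emp15's organization with no one reporting to them are emp12, emp10. That is 2.

2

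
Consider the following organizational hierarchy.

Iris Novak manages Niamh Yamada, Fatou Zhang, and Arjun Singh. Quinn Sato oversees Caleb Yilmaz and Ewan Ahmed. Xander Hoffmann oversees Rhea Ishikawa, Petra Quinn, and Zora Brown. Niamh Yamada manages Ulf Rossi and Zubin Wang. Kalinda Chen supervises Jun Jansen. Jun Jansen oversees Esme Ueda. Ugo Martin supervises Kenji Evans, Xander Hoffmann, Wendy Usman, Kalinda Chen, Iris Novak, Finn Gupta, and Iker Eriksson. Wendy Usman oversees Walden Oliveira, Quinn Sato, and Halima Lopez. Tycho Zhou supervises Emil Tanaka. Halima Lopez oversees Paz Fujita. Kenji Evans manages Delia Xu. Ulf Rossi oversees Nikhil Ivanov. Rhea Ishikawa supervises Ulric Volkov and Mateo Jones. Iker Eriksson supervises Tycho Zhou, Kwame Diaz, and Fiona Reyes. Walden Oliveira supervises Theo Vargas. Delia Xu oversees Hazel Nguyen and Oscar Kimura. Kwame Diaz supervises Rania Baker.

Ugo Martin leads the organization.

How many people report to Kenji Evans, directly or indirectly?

3

Kenji Evans directly manages Delia Xu. Under Delia Xu: Oscar Kimura, Hazel Nguyen (2). That's 3 in total.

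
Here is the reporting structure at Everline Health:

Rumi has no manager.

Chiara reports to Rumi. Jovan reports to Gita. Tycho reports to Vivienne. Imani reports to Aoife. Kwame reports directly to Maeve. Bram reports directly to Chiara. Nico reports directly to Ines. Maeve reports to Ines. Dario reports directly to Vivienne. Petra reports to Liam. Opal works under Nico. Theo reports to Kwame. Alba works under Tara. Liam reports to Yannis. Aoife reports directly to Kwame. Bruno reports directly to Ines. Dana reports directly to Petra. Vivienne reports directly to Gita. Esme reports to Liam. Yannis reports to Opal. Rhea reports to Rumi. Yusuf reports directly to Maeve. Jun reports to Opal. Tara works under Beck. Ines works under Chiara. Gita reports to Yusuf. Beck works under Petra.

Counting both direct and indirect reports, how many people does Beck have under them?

2

Beck directly manages Tara. Under Tara: Alba (1). That's 2 in total.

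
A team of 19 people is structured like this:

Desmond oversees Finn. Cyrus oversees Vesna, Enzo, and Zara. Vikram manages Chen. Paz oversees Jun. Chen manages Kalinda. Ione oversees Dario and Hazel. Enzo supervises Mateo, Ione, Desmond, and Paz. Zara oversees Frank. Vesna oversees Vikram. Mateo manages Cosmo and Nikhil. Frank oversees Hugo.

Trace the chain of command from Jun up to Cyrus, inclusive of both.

Jun reports to Paz. Paz reports to Enzo. Enzo reports to Cyrus. Cyrus is at the top.

Jun -> Paz -> Enzo -> Cyrus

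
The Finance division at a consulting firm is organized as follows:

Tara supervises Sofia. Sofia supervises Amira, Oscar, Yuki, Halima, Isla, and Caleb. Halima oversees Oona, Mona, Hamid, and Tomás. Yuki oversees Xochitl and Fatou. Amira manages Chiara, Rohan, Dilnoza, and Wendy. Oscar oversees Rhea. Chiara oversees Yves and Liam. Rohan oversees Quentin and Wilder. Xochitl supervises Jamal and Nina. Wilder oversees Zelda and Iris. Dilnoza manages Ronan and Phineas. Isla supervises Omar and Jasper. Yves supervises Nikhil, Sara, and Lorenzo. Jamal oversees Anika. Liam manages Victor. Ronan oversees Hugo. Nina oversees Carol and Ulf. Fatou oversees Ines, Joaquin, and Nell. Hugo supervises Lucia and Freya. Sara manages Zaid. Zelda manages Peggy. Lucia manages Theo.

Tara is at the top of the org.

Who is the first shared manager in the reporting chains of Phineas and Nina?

Sofia

Phineas's chain of managers is Dilnoza, Amira, Sofia, Tara. Nina's chain of managers is Xochitl, Yuki, Sofia, Tara. The first manager that appears in both chains is Sofia.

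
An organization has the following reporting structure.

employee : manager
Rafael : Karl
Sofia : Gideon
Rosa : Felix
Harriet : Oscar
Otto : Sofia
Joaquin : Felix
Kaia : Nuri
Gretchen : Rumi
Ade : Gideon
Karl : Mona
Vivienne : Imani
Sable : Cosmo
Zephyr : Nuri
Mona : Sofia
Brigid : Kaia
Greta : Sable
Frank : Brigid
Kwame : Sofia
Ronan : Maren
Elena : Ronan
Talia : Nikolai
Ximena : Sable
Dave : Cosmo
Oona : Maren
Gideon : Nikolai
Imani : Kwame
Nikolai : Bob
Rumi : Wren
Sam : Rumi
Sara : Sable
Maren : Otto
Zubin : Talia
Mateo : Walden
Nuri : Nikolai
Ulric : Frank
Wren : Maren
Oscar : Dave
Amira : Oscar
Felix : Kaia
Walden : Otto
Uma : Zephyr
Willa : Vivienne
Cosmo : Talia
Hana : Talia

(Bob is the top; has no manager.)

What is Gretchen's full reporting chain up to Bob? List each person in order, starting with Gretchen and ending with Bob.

Gretchen -> Rumi -> Wren -> Maren -> Otto -> Sofia -> Gideon -> Nikolai -> Bob

Gretchen reports to Rumi. Rumi reports to Wren. Wren reports to Maren. Maren reports to Otto. Otto reports to Sofia. Sofia reports to Gideon. Gideon reports to Nikolai. Nikolai reports to Bob. Bob is at the top.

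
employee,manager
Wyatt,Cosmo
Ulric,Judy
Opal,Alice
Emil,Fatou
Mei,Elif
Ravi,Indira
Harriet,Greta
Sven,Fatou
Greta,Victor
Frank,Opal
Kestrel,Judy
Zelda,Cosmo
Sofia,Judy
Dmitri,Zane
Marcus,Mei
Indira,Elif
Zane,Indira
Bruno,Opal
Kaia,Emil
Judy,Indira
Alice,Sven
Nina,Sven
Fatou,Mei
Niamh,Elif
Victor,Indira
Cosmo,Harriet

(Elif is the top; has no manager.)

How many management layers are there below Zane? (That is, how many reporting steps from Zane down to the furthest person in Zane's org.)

1

The longest chain under Zane runs Zane → Dmitri, which is 1 level below Zane.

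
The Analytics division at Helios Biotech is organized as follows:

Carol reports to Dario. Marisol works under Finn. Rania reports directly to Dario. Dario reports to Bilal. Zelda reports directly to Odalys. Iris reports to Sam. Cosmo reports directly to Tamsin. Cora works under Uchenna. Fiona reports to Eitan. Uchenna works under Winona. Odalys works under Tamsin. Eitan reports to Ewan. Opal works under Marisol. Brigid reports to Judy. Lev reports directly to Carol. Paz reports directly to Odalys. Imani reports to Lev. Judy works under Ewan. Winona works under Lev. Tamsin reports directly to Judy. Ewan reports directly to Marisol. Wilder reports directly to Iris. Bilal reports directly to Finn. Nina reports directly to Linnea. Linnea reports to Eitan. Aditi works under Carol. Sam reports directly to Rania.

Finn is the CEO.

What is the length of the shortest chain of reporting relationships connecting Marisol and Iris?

6

Marisol is 1 level below Finn, and Iris is 5 levels below Finn (their lowest common manager). The shortest path runs up from Marisol to Finn and back down to Iris: 1 + 5 = 6 links.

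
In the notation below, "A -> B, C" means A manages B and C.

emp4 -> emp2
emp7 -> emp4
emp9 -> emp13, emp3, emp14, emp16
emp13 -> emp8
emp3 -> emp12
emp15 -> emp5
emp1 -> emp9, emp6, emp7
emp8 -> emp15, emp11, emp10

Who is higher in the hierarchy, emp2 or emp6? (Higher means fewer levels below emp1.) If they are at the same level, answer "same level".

emp6

emp2 is 3 levels below emp1; emp6 is 1. emp6 is higher.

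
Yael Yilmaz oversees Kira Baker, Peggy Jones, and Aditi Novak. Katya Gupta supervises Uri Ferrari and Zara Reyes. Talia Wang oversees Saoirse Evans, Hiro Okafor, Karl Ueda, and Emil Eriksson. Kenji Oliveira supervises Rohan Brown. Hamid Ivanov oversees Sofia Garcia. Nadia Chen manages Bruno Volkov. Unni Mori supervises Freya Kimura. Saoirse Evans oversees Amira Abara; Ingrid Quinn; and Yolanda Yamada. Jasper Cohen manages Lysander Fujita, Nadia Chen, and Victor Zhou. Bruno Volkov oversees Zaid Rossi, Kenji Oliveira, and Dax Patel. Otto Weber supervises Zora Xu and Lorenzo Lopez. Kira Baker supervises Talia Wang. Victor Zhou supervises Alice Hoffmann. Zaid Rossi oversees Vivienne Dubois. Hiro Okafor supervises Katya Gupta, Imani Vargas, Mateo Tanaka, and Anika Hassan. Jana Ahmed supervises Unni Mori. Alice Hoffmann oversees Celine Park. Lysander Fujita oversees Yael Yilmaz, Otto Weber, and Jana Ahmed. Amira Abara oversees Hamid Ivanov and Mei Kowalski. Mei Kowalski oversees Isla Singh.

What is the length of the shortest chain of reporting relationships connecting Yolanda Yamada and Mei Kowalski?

3

Yolanda Yamada is 1 level below Saoirse Evans, and Mei Kowalski is 2 levels below Saoirse Evans (their lowest common manager). The shortest path runs up from Yolanda Yamada to Saoirse Evans and back down to Mei Kowalski: 1 + 2 = 3 links.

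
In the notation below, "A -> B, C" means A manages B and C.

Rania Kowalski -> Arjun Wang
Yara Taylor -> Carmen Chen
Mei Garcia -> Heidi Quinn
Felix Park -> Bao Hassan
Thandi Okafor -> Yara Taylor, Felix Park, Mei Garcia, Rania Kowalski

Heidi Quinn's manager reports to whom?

Heidi Quinn reports to Mei Garcia, and Mei Garcia reports to Thandi Okafor. So Heidi Quinn's skip-level manager is Thandi Okafor.

Thandi Okafor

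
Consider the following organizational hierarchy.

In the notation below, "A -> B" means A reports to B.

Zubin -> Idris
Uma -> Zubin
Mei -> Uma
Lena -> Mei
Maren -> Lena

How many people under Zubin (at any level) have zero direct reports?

1

The only person in Zubin's organization with no one reporting to them is Maren. That is 1.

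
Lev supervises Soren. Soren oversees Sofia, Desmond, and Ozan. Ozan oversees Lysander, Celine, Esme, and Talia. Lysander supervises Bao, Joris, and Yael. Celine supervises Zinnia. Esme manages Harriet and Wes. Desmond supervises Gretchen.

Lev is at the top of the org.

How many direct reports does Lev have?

Lev directly manages Soren. That is 1 direct report.

1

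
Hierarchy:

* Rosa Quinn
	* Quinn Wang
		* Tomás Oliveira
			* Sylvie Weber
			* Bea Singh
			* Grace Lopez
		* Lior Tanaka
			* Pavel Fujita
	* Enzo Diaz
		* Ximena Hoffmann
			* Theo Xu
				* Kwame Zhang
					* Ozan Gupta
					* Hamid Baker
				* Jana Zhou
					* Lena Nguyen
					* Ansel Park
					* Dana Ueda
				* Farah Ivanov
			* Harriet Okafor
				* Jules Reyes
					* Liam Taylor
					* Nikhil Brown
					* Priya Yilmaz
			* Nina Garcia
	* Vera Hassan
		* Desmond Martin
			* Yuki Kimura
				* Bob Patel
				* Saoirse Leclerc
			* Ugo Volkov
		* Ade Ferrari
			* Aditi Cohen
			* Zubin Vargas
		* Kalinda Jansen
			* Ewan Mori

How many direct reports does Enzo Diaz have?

1

Enzo Diaz directly manages Ximena Hoffmann. That is 1 direct report.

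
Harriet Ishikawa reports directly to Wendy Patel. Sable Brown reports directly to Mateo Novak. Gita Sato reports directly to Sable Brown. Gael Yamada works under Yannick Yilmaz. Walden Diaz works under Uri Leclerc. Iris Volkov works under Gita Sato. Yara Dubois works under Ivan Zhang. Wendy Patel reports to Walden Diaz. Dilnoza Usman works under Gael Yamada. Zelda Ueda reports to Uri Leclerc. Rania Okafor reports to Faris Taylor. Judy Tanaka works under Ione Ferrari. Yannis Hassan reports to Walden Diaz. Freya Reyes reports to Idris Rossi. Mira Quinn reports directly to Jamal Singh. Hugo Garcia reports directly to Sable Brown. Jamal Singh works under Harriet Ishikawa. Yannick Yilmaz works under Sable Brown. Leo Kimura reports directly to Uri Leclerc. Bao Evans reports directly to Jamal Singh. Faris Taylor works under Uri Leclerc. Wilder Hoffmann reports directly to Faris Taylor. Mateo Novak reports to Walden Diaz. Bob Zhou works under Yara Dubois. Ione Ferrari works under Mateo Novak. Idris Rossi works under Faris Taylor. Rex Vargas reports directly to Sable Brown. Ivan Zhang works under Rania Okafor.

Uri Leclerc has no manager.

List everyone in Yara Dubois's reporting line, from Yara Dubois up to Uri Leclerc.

Yara Dubois -> Ivan Zhang -> Rania Okafor -> Faris Taylor -> Uri Leclerc

Yara Dubois reports to Ivan Zhang. Ivan Zhang reports to Rania Okafor. Rania Okafor reports to Faris Taylor. Faris Taylor reports to Uri Leclerc. Uri Leclerc is at the top.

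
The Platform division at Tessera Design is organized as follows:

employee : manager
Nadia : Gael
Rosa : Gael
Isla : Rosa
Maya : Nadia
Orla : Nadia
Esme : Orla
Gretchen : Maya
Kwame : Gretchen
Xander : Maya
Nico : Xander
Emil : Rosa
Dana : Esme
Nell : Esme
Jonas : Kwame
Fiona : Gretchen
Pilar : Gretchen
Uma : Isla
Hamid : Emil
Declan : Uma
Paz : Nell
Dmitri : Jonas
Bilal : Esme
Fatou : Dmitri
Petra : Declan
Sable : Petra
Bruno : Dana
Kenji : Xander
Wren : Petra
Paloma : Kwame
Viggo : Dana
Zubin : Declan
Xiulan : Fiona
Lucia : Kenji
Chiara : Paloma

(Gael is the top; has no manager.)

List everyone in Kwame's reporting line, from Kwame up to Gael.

Kwame reports to Gretchen. Gretchen reports to Maya. Maya reports to Nadia. Nadia reports to Gael. Gael is at the top.

Kwame -> Gretchen -> Maya -> Nadia -> Gael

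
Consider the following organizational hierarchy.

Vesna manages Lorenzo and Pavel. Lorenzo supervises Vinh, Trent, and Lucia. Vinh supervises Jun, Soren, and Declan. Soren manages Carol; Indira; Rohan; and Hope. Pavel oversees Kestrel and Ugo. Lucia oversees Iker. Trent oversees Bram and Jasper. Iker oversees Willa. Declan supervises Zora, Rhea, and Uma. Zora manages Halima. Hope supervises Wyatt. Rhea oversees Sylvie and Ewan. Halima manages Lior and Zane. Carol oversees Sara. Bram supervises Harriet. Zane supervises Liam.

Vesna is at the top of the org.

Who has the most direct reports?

Soren

Direct-report counts: Vesna has 2; Pavel has 2; Lorenzo has 3; Trent has 2; Bram has 1; Lucia has 1; Iker has 1; Vinh has 3; Declan has 3; Rhea has 2; Zora has 1; Halima has 2; Zane has 1; Soren has 4; Carol has 1; Hope has 1. The largest is 4, held by Soren.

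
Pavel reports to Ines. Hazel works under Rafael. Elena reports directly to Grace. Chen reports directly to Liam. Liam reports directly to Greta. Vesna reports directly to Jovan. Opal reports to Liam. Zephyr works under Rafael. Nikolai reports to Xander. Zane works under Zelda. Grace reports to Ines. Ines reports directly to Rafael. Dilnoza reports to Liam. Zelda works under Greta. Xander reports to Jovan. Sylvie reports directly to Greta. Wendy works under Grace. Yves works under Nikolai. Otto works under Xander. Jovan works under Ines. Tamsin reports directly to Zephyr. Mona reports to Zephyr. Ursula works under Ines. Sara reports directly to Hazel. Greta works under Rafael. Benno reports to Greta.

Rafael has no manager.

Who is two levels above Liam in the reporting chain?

Rafael

Liam reports to Greta, and Greta reports to Rafael. So Liam's skip-level manager is Rafael.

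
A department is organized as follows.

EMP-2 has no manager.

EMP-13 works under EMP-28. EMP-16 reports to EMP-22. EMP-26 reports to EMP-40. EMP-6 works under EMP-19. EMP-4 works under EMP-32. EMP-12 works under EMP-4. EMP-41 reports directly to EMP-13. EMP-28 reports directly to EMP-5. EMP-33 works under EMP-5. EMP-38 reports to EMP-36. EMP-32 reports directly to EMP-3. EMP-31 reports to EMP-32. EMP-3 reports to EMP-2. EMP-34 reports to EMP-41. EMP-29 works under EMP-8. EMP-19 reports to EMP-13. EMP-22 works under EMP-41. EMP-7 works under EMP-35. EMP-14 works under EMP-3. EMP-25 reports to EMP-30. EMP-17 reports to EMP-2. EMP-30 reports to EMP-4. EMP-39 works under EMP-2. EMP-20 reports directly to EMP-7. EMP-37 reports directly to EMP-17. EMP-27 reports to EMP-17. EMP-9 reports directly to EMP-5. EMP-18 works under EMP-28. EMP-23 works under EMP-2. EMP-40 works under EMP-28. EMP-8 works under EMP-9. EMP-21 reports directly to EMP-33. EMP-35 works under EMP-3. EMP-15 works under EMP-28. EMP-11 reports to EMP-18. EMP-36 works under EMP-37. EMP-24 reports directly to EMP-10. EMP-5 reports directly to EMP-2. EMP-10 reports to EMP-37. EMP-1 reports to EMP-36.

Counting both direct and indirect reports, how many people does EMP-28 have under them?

12

EMP-28 directly manages EMP-13, EMP-40, EMP-18, EMP-15. Under EMP-13: EMP-41, EMP-22, EMP-16, EMP-34, EMP-19, EMP-6 (6). Under EMP-40: EMP-26 (1). Under EMP-18: EMP-11 (1). EMP-15 has no reports. So EMP-28's organization is 4 direct reports plus everyone under them: 7 + 2 + 2 + 1 = 12.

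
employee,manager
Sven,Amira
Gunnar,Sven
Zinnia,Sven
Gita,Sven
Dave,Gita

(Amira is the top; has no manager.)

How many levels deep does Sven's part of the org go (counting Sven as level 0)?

2

The longest chain under Sven runs Sven → Gita → Dave, which is 2 levels below Sven.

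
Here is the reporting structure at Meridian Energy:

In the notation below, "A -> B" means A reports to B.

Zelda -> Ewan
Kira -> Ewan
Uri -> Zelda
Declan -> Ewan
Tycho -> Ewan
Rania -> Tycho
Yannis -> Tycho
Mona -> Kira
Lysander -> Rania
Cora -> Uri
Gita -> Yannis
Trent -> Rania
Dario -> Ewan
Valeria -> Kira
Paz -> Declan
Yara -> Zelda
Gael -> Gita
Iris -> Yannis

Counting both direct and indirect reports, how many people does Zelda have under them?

Zelda directly manages Uri, Yara. Under Uri: Cora (1). Yara has no reports. So Zelda's organization is 2 direct reports plus everyone under them: 2 + 1 = 3.

3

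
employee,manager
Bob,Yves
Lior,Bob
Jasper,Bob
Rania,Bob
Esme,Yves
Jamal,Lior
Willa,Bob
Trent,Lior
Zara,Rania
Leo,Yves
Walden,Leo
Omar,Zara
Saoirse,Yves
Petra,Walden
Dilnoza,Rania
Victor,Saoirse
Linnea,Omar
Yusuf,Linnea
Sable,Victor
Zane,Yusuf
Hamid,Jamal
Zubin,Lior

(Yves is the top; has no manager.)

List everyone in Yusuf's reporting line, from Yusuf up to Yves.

Yusuf -> Linnea -> Omar -> Zara -> Rania -> Bob -> Yves

Yusuf reports to Linnea. Linnea reports to Omar. Omar reports to Zara. Zara reports to Rania. Rania reports to Bob. Bob reports to Yves. Yves is at the top.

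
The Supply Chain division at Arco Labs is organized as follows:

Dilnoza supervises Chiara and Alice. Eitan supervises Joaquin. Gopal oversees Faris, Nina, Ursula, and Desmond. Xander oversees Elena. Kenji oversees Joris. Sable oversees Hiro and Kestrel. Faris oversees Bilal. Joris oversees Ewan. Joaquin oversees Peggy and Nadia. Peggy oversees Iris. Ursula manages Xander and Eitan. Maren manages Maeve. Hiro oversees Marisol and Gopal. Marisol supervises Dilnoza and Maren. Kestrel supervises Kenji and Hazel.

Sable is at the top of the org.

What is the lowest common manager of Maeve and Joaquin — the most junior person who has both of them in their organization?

Hiro

Maeve's chain of managers is Maren, Marisol, Hiro, Sable. Joaquin's chain of managers is Eitan, Ursula, Gopal, Hiro, Sable. The first manager that appears in both chains is Hiro.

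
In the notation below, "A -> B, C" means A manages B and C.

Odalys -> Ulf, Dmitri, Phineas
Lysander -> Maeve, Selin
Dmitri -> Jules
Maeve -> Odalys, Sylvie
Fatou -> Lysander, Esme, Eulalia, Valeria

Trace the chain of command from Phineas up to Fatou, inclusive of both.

Phineas -> Odalys -> Maeve -> Lysander -> Fatou

Phineas reports to Odalys. Odalys reports to Maeve. Maeve reports to Lysander. Lysander reports to Fatou. Fatou is at the top.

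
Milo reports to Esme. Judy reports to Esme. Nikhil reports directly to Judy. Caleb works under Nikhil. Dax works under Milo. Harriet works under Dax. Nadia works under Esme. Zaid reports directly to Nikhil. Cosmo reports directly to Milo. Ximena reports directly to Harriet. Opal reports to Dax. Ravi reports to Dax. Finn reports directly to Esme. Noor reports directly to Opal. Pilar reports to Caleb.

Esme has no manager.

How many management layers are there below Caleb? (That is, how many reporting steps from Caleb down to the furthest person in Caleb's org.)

The longest chain under Caleb runs Caleb → Pilar, which is 1 level below Caleb.

1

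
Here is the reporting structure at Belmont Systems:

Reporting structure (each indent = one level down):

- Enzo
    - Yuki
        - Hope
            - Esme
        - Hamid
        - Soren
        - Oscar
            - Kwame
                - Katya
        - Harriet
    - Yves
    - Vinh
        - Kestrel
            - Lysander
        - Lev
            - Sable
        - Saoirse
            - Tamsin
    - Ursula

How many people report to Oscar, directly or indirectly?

Oscar directly manages Kwame. Under Kwame: Katya (1). That's 2 in total.

2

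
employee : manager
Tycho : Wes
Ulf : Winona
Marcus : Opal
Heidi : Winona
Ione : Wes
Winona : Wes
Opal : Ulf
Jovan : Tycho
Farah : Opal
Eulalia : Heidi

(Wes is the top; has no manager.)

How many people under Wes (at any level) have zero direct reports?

The people in Wes's organization with no one reporting to them are Eulalia, Farah, Marcus, Jovan, Ione. That is 5.

5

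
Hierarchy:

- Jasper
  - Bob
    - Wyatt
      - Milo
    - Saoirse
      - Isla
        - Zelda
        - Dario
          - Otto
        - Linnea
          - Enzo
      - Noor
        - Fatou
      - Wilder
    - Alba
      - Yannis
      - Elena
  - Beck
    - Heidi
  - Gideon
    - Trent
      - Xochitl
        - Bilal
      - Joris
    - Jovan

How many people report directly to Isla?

Isla directly manages Zelda, Dario, Linnea. That is 3 direct reports.

3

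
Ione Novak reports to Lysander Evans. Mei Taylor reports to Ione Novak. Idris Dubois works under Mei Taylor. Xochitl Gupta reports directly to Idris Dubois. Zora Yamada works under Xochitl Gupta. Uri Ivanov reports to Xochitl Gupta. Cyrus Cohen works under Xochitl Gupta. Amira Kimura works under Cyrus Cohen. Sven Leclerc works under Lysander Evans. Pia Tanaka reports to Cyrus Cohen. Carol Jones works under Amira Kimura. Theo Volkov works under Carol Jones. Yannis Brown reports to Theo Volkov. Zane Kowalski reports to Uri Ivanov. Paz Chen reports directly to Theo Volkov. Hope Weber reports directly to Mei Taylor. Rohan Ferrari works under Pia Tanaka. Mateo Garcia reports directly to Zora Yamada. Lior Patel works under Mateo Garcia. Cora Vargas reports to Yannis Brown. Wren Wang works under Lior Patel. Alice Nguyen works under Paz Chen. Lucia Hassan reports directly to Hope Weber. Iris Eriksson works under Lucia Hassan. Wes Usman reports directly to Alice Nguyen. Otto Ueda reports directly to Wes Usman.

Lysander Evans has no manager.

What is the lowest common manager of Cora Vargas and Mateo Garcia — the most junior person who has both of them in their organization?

Cora Vargas's chain of managers is Yannis Brown, Theo Volkov, Carol Jones, Amira Kimura, Cyrus Cohen, Xochitl Gupta, Idris Dubois, Mei Taylor, Ione Novak, Lysander Evans. Mateo Garcia's chain of managers is Zora Yamada, Xochitl Gupta, Idris Dubois, Mei Taylor, Ione Novak, Lysander Evans. The first manager that appears in both chains is Xochitl Gupta.

Xochitl Gupta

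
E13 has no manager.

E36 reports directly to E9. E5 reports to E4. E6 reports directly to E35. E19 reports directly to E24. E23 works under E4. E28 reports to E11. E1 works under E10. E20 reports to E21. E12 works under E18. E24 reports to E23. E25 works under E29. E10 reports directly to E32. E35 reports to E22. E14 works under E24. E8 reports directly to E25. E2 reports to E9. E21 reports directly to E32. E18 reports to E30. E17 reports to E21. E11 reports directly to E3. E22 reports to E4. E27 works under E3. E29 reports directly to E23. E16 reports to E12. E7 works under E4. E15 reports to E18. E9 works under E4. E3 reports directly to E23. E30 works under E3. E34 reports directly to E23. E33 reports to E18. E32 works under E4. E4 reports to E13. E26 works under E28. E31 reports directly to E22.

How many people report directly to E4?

6

E4 directly manages E22, E32, E23, E9, E5, E7. That is 6 direct reports.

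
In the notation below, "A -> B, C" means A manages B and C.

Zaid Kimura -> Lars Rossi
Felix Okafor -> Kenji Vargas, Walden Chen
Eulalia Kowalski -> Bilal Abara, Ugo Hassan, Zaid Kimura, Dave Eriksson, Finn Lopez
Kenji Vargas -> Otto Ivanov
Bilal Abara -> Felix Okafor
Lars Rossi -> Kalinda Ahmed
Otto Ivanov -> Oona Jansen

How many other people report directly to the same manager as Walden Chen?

Walden Chen reports to Felix Okafor. Felix Okafor's other direct reports are Kenji Vargas — 1 peer.

1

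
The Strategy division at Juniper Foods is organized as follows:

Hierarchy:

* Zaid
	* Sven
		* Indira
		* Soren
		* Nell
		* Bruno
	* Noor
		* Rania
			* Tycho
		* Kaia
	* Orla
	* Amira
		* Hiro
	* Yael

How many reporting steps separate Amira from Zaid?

Chain from Amira up to Zaid: Amira → Zaid. That is 1 step up, so Amira is 1 level below Zaid.

1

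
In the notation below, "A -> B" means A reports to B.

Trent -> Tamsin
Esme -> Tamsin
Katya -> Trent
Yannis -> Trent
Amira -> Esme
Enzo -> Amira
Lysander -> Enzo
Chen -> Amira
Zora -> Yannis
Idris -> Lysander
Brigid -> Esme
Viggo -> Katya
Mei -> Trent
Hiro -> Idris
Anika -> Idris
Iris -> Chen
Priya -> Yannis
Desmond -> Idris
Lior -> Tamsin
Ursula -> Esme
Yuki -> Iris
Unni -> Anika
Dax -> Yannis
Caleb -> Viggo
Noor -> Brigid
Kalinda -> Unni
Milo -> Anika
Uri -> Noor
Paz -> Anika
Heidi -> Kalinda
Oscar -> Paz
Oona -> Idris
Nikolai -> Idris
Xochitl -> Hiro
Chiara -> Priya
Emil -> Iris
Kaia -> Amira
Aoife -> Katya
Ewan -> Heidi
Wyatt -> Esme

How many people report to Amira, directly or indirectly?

21

Amira directly manages Enzo, Chen, Kaia. Under Enzo: Lysander, Idris, Nikolai, Oona, Desmond, Anika, Paz, Oscar, Milo, Unni, Kalinda, Heidi, Ewan, Hiro, Xochitl (15). Under Chen: Iris, Emil, Yuki (3). Kaia has no reports. So Amira's organization is 3 direct reports plus everyone under them: 16 + 4 + 1 = 21.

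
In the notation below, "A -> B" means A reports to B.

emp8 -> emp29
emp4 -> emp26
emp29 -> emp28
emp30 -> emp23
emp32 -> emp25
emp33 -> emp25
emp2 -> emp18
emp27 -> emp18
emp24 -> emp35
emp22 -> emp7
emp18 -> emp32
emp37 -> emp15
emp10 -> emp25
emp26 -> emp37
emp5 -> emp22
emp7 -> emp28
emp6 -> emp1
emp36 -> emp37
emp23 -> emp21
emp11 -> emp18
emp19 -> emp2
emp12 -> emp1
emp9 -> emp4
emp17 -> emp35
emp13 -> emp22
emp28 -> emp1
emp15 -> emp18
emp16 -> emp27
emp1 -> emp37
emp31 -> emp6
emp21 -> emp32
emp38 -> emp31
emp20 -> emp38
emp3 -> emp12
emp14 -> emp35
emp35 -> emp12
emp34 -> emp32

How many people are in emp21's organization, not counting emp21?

2

emp21 directly manages emp23. Under emp23: emp30 (1). That's 2 in total.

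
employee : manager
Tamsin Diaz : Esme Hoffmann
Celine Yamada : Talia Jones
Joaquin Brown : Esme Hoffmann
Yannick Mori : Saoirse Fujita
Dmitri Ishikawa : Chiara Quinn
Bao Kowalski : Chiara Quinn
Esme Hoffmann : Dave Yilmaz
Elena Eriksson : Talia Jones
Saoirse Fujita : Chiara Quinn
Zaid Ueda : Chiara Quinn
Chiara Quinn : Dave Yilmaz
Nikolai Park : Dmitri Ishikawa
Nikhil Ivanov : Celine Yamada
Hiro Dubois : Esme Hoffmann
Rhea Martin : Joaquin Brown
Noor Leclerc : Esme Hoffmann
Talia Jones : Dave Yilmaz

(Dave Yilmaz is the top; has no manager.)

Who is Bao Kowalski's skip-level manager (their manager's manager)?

Dave Yilmaz

Bao Kowalski reports to Chiara Quinn, and Chiara Quinn reports to Dave Yilmaz. So Bao Kowalski's skip-level manager is Dave Yilmaz.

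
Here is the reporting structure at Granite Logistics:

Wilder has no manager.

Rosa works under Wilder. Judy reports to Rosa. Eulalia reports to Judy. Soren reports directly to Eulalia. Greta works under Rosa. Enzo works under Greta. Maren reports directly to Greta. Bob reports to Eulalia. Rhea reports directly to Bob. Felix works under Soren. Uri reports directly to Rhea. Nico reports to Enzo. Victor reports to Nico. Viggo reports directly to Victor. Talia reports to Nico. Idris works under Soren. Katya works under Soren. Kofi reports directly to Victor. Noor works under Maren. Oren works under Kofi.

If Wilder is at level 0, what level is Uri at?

6

Chain from Uri up to Wilder: Uri → Rhea → Bob → Eulalia → Judy → Rosa → Wilder. That is 6 steps up, so Uri is 6 levels below Wilder.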